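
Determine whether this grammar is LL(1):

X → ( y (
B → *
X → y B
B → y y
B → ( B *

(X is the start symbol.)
For X:
  PREDICT(X → '(' y '(') = { '(' }
  PREDICT(X → y B) = { 'y' }
For B:
  PREDICT(B → '*') = { '*' }
  PREDICT(B → y y) = { 'y' }
  PREDICT(B → '(' B '*') = { '(' }

All predict sets are disjoint. The grammar IS LL(1).

Answer: Yes, the grammar is LL(1).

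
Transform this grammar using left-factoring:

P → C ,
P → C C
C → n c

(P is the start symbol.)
P → C P'
P' → ,
P' → C
C → n c

Left-factoring transforms A → αβ₁ | αβ₂ into A → αA' and A' → β₁ | β₂
(α is the longest common prefix among the alternatives). Repeat until
no nonterminal has two alternatives with a common prefix.

Round 1: P has alternatives sharing prefix 'C'. Introduce P': P → C P'
  Add: P' → ,
  Add: P' → C

No remaining common prefixes — done.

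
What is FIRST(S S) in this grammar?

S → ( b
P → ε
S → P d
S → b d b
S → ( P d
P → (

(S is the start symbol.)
FIRST sets of the non-terminals involved (from the grammar, by fixed-point iteration):
  FIRST(S) = { '(', 'b', 'd' }

To compute FIRST(S S), process the symbols left to right:
Symbol S is a non-terminal. Add FIRST(S) \ {ε} = { '(', 'b', 'd' }
S is not nullable (ε ∉ FIRST(S)), so stop here.
FIRST(S S) = { '(', 'b', 'd' }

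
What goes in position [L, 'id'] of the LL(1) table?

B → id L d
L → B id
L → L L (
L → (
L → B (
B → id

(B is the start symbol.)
L → B id, L → L L (, L → B (

To find M[L, 'id'], we find productions for L where 'id' is in the predict set (PREDICT(N → α) = (FIRST(α) \ {ε}) ∪ (FOLLOW(N) if α ⇒* ε)).

Relevant sets:
  FIRST(B) = { 'id' }
  FIRST(L) = { '(', 'id' }

L → B id: PREDICT = { 'id' }
  'id' is in predict set, so this production goes in M[L, 'id']
L → L L (: PREDICT = { '(', 'id' }
  'id' is in predict set, so this production goes in M[L, 'id']
L → (: PREDICT = { '(' }
L → B (: PREDICT = { 'id' }
  'id' is in predict set, so this production goes in M[L, 'id']

M[L, 'id'] = L → B id, L → L L (, L → B (  (a multiply-defined cell — the grammar is not LL(1))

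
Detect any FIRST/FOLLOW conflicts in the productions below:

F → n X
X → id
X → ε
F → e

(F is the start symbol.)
No FIRST/FOLLOW conflicts.

Nullable non-terminals: X.

X: nullable alternative(s) X → ε; FOLLOW(X) = { $ }
  X → id: FIRST \ {ε} = { 'id' } — disjoint from FOLLOW(X)
  X → ε: FIRST \ {ε} = { } — this is the only nullable alternative, skip

F has no nullable alternative, so no FIRST/FOLLOW check is needed there.

No FIRST/FOLLOW conflicts found.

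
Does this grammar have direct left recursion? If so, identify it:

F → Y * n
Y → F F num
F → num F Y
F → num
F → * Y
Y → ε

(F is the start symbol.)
F → Y * n: starts with Y
Y → F F num: starts with F
F → num F Y: starts with num
F → num: starts with num
F → * Y: starts with '*'
Y → ε: starts with ε

No direct left recursion found.

Answer: No direct left recursion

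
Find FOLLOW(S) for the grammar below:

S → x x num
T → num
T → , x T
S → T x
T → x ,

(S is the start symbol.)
{ $ }

To compute FOLLOW(S), find every occurrence of S on a right-hand side N → α S β: add FIRST(β) \ {ε}, and if β is empty or nullable also add FOLLOW(N). Iterate to a fixed point.

S is the start symbol, so $ ∈ FOLLOW(S).
S does not occur on any right-hand side.

Taking the union: FOLLOW(S) = { $ }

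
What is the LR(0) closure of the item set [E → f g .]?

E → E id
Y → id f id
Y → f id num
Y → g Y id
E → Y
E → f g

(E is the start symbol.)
{ [E → f g .] }

To compute CLOSURE, for each item [A → α.Bβ] where B is a non-terminal, add [B → .γ] for all productions B → γ; repeat for the newly added items until nothing changes.

Start with: [E → f g .]
The dot is at the end, so nothing is added.

CLOSURE = { [E → f g .] }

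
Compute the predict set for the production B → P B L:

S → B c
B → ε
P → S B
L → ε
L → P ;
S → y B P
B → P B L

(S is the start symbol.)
PREDICT(B → P B L) = (FIRST(RHS) \ {ε}) ∪ (FOLLOW(B) if ε ∈ FIRST(RHS), i.e. RHS ⇒* ε)
FIRST(P) = { 'c', 'y' }
FIRST(P B L) = { 'c', 'y' }
ε ∉ FIRST(P B L), so FOLLOW(B) is not added.
PREDICT(B → P B L) = { 'c', 'y' }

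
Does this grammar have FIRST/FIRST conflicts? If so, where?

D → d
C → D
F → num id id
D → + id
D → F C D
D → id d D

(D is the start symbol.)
No FIRST/FIRST conflicts.

A FIRST/FIRST conflict occurs when two productions N → α and N → β for the same non-terminal have FIRST(α) ∩ FIRST(β) ≠ ∅ (with ε ∈ FIRST of a nullable right-hand side, so two nullable alternatives also conflict).

FIRST sets of the non-terminals at (or reachable through a nullable prefix from) the front of some alternative:
  FIRST(F) = { 'num' }

Productions for D:
  D → d: FIRST = { 'd' }
  D → + id: FIRST = { '+' }
  D → F C D: FIRST = { 'num' }
  D → id d D: FIRST = { 'id' }
C, F have only one production, so no FIRST/FIRST conflict is possible there.

All alternatives of each non-terminal have pairwise disjoint FIRST sets.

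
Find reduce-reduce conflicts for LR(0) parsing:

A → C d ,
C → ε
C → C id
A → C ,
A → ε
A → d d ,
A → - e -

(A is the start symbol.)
Yes — I0: [A → .] vs [C → .]

A reduce-reduce conflict occurs when an LR(0) state has two complete items [A → α .] and [B → β .] — both call for a reduction, and with no lookahead the parser cannot choose between them.

Augment with A' → A and build the canonical LR(0) collection (I0 = CLOSURE({[A' → . A]}), then GOTO on every symbol after a dot until no new states appear). It has 13 states:
  I0: { [A → . - e -], [A → . C ,], [A → . C d ,], [A → . d d ,], [A → .], [A' → . A], [C → . C id], [C → .] }  — shift, 2 reduces
  I1: { [A → - . e -] }  — shift
  I2: { [A' → A .] }  — accept
  I3: { [A → C . ,], [A → C . d ,], [C → C . id] }  — shift
  I4: { [A → d . d ,] }  — shift
  I5: { [A → d d . ,] }  — shift
  I6: { [A → d d , .] }  — reduce
  I7: { [A → C , .] }  — reduce
  I8: { [A → C d . ,] }  — shift
  I9: { [C → C id .] }  — reduce
  I10: { [A → C d , .] }  — reduce
  I11: { [A → - e . -] }  — shift
  I12: { [A → - e - .] }  — reduce

I0 contains complete items [A → .], [C → .] — reduce-reduce conflict.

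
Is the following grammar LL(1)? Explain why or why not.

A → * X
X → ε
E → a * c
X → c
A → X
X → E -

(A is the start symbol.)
Relevant sets:
  FIRST(X) = { 'a', 'c', ε }
  FIRST(E) = { 'a' }
  FOLLOW(A) = { $ }
  FOLLOW(X) = { $ }

For A:
  PREDICT(A → '*' X) = { '*' }
  PREDICT(A → X) = { $, 'a', 'c' }
For X:
  PREDICT(X → ε) = { $ }
  PREDICT(X → c) = { 'c' }
  PREDICT(X → E '-') = { 'a' }
E has a single production, so nothing to check there.

All predict sets are disjoint. The grammar IS LL(1).

Answer: Yes, the grammar is LL(1).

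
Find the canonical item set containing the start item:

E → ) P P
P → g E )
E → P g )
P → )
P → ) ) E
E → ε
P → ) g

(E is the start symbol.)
{ [E → . ) P P], [E → . P g )], [E → .], [E' → . E], [P → . ) ) E], [P → . ) g], [P → . )], [P → . g E )] }

First, augment the grammar with E' → E
I₀ = CLOSURE({ [E' → . E] }):
  [E' → . E] has the dot before E: add [E → . ) P P], [E → . P g )], [E → .]
  [E → . P g )] has the dot before P: add [P → . g E )], [P → . )], [P → . ) ) E], [P → . ) g]
No further items can be added.

I₀ = { [E → . ) P P], [E → . P g )], [E → .], [E' → . E], [P → . ) ) E], [P → . ) g], [P → . )], [P → . g E )] }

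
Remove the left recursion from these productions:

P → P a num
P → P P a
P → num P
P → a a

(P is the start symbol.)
P is directly left-recursive. The standard transformation for
  A → A α₁ | ... | A α_m | β₁ | ... | β_n
is
  A  → β₁ A' | ... | β_n A'
  A' → α₁ A' | ... | α_m A' | ε

P → num P becomes P → num P P'
P → a a becomes P → a a P'
P → P a num becomes P' → a num P'
P → P P a becomes P' → P a P'
Add P' → ε

Resulting grammar:
P → num P P'
P → a a P'
P' → a num P'
P' → P a P'
P' → ε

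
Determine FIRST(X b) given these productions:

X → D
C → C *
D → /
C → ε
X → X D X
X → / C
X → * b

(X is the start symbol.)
FIRST sets of the non-terminals involved (from the grammar, by fixed-point iteration):
  FIRST(X) = { '*', '/' }

To compute FIRST(X b), process the symbols left to right:
Symbol X is a non-terminal. Add FIRST(X) \ {ε} = { '*', '/' }
X is not nullable (ε ∉ FIRST(X)), so stop here.
FIRST(X b) = { '*', '/' }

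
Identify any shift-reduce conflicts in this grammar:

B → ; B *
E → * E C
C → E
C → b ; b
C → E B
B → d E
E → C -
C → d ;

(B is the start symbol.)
Yes — I6: [B → d E .] vs [B → . ; B *]; I14: [C → E .] vs [B → . ; B *]; I15: [E → * E C .] vs [E → C . -]; I16: [C → E .] vs [B → . ; B *]

Augment with B' → B and build the canonical LR(0) collection (I0 = CLOSURE({[B' → . B]}), then GOTO on every symbol after a dot until no new states appear). It has 20 states:
  I0: { [B → . ; B *], [B → . d E], [B' → . B] }  — shift
  I1: { [B → . ; B *], [B → . d E], [B → ; . B *] }  — shift
  I2: { [B' → B .] }  — accept
  I3: { [B → d . E], [C → . E B], [C → . E], [C → . b ; b], [C → . d ;], [E → . * E C], [E → . C -] }  — shift
  I4: { [C → . E B], [C → . E], [C → . b ; b], [C → . d ;], [E → * . E C], [E → . * E C], [E → . C -] }  — shift
  I5: { [E → C . -] }  — shift
  I6: { [B → . ; B *], [B → . d E], [B → d E .], [C → E . B], [C → E .] }  — shift, 2 reduces
  I7: { [C → b . ; b] }  — shift
  I8: { [C → d . ;] }  — shift
  I9: { [C → d ; .] }  — reduce
  I10: { [C → b ; . b] }  — shift
  I11: { [C → b ; b .] }  — reduce
  I12: { [C → E B .] }  — reduce
  I13: { [E → C - .] }  — reduce
  I14: { [B → . ; B *], [B → . d E], [C → . E B], [C → . E], [C → . b ; b], [C → . d ;], [C → E . B], [C → E .], [E → * E . C], [E → . * E C], [E → . C -] }  — shift, reduce
  I15: { [E → * E C .], [E → C . -] }  — shift, reduce
  I16: { [B → . ; B *], [B → . d E], [C → E . B], [C → E .] }  — shift, reduce
  I17: { [B → d . E], [C → . E B], [C → . E], [C → . b ; b], [C → . d ;], [C → d . ;], [E → . * E C], [E → . C -] }  — shift
  I18: { [B → ; B . *] }  — shift
  I19: { [B → ; B * .] }  — reduce

I6 contains reduce items [B → d E .], [C → E .] and shift items [B → . ; B *], [B → . d E] — shift-reduce conflict.
I14 contains reduce item [C → E .] and shift items [B → . ; B *], [B → . d E], [C → . b ; b], [C → . d ;], [E → . * E C] — shift-reduce conflict.
I15 contains reduce item [E → * E C .] and shift item [E → C . -] — shift-reduce conflict.
I16 contains reduce item [C → E .] and shift items [B → . ; B *], [B → . d E] — shift-reduce conflict.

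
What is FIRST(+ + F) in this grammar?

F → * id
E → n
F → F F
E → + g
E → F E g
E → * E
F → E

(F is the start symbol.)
{ '+' }

To compute FIRST(+ + F), process the symbols left to right:
Symbol + is a terminal. Add '+' and stop.
FIRST(+ + F) = { '+' }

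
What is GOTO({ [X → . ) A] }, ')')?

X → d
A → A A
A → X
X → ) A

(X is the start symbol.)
GOTO(I, ')') = CLOSURE({ [A → αX.β] : [A → α.Xβ] ∈ I, X = ')' })

Items with dot before ')', with the dot advanced:
  [X → . ) A] → [X → ) . A]
Closure of the advanced items:
  [X → ) . A] has the dot before A: add [A → . A A], [A → . X]
  [A → . X] has the dot before X: add [X → . d], [X → . ) A]

GOTO = { [A → . A A], [A → . X], [X → ) . A], [X → . ) A], [X → . d] }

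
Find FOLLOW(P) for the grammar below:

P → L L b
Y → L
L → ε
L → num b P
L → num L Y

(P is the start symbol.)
To compute FOLLOW(P), find every occurrence of P on a right-hand side N → α P β: add FIRST(β) \ {ε}, and if β is empty or nullable also add FOLLOW(N). Iterate to a fixed point.

P is the start symbol, so $ ∈ FOLLOW(P).
In L → num b P: P is at the end, add FOLLOW(L)

The FOLLOW sets referred to above (computed the same way, to a fixed point):
  FOLLOW(L) = { 'b', 'num' }

Taking the union: FOLLOW(P) = { $, 'b', 'num' }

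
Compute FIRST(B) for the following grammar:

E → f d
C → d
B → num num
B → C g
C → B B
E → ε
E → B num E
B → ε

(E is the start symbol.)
FIRST sets of the other non-terminals involved (by the same procedure, iterated to a fixed point):
  FIRST(C) = { 'd', 'g', 'num', ε }

From B → num num:
  - num is a terminal: add 'num' and stop
From B → C g:
  - C is a non-terminal: add FIRST(C) \ {ε} = { 'd', 'g', 'num' }
    C is nullable, so continue to the next symbol
  - g is a terminal: add 'g' and stop
From B → ε:
  - ε-production, so ε ∈ FIRST(B)

Collecting: FIRST(B) = { 'd', 'g', 'num', ε }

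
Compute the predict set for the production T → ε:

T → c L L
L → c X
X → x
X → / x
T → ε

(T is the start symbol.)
PREDICT(T → ε) = (FIRST(RHS) \ {ε}) ∪ (FOLLOW(T) if ε ∈ FIRST(RHS), i.e. RHS ⇒* ε)
The right-hand side is ε (FIRST(ε) = { ε }), so the predict set is FOLLOW(T) = { $ }
PREDICT(T → ε) = { $ }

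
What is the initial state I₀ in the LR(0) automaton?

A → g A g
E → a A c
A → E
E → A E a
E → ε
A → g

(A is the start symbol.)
First, augment the grammar with A' → A
I₀ = CLOSURE({ [A' → . A] }):
  [A' → . A] has the dot before A: add [A → . g A g], [A → . E], [A → . g]
  [A → . E] has the dot before E: add [E → . a A c], [E → . A E a], [E → .]
No further items can be added.

I₀ = { [A → . E], [A → . g A g], [A → . g], [A' → . A], [E → . A E a], [E → . a A c], [E → .] }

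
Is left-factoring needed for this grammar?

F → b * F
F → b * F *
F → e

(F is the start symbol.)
Yes, F has productions with common prefix 'b * F'

Left-factoring is needed when two productions for the same non-terminal
share a common prefix on the right-hand side.

Productions for F:
  F → b * F
  F → b * F *
  F → e

Found common prefix 'b * F' in productions for F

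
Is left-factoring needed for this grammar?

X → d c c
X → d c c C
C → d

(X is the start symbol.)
Yes, X has productions with common prefix 'd c c'

Left-factoring is needed when two productions for the same non-terminal
share a common prefix on the right-hand side.

Productions for X:
  X → d c c
  X → d c c C

Found common prefix 'd c c' in productions for X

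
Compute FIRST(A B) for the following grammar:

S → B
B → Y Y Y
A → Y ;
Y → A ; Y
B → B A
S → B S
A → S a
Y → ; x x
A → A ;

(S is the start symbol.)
{ ';' }

FIRST sets of the non-terminals involved (from the grammar, by fixed-point iteration):
  FIRST(A) = { ';' }

To compute FIRST(A B), process the symbols left to right:
Symbol A is a non-terminal. Add FIRST(A) \ {ε} = { ';' }
A is not nullable (ε ∉ FIRST(A)), so stop here.
FIRST(A B) = { ';' }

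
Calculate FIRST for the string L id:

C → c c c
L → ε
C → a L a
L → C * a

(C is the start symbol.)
{ 'a', 'c', 'id' }

FIRST sets of the non-terminals involved (from the grammar, by fixed-point iteration):
  FIRST(L) = { 'a', 'c', ε }

To compute FIRST(L id), process the symbols left to right:
Symbol L is a non-terminal. Add FIRST(L) \ {ε} = { 'a', 'c' }
L is nullable (ε ∈ FIRST(L)), continue to the next symbol.
Symbol id is a terminal. Add 'id' and stop.
FIRST(L id) = { 'a', 'c', 'id' }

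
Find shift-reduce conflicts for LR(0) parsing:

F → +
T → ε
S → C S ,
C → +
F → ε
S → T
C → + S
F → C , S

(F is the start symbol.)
Yes — I0: [F → .] vs [C → . +]; I1: [C → + .] vs [C → . +]; I4: [T → .] vs [C → . +]; I5: [C → + .] vs [C → . +]; I6: [T → .] vs [C → . +]

A shift-reduce conflict occurs when an LR(0) state has both:
  - a complete (reduce) item [A → α .] (dot at the end), and
  - a shift item [B → β . c γ] (dot before a terminal).

Augment with F' → F and build the canonical LR(0) collection (I0 = CLOSURE({[F' → . F]}), then GOTO on every symbol after a dot until no new states appear). It has 12 states:
  I0: { [C → . + S], [C → . +], [F → . +], [F → . C , S], [F → .], [F' → . F] }  — shift, reduce
  I1: { [C → + . S], [C → + .], [C → . + S], [C → . +], [F → + .], [S → . C S ,], [S → . T], [T → .] }  — shift, 3 reduces
  I2: { [F → C . , S] }  — shift
  I3: { [F' → F .] }  — accept
  I4: { [C → . + S], [C → . +], [F → C , . S], [S → . C S ,], [S → . T], [T → .] }  — shift, reduce
  I5: { [C → + . S], [C → + .], [C → . + S], [C → . +], [S → . C S ,], [S → . T], [T → .] }  — shift, 2 reduces
  I6: { [C → . + S], [C → . +], [S → . C S ,], [S → . T], [S → C . S ,], [T → .] }  — shift, reduce
  I7: { [F → C , S .] }  — reduce
  I8: { [S → T .] }  — reduce
  I9: { [S → C S . ,] }  — shift
  I10: { [S → C S , .] }  — reduce
  I11: { [C → + S .] }  — reduce

I0 contains reduce item [F → .] and shift items [C → . +], [C → . + S], [F → . +] — shift-reduce conflict.
I1 contains reduce items [C → + .], [F → + .], [T → .] and shift items [C → . +], [C → . + S] — shift-reduce conflict.
I4 contains reduce item [T → .] and shift items [C → . +], [C → . + S] — shift-reduce conflict.
I5 contains reduce items [C → + .], [T → .] and shift items [C → . +], [C → . + S] — shift-reduce conflict.
I6 contains reduce item [T → .] and shift items [C → . +], [C → . + S] — shift-reduce conflict.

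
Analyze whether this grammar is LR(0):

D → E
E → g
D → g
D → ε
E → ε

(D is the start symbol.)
A grammar is LR(0) if no state in the canonical LR(0) collection has:
  - both a shift item (dot before a terminal) and a complete item (shift-reduce conflict), or
  - two or more complete items (reduce-reduce conflict; the accept item [D' → D .] counts as a complete item here).

Augment with D' → D and build the canonical LR(0) collection (I0 = CLOSURE({[D' → . D]}), then GOTO on every symbol after a dot until no new states appear). It has 4 states:
  I0: { [D → . E], [D → . g], [D → .], [D' → . D], [E → . g], [E → .] }  — shift, 2 reduces
  I1: { [D' → D .] }  — accept
  I2: { [D → E .] }  — reduce
  I3: { [D → g .], [E → g .] }  — 2 reduces

Conflict in state I0:
  Shift-reduce conflict between [D → .] and [D → . g]
So the grammar is NOT LR(0).

Answer: No. Shift-reduce conflict between [D → .] and [D → . g]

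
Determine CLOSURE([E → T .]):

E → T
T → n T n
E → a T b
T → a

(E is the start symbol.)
{ [E → T .] }

Start with: [E → T .]
The dot is at the end, so nothing is added.

CLOSURE = { [E → T .] }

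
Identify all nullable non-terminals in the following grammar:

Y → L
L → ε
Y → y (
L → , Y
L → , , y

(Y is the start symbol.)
A non-terminal is nullable if it can derive ε (the empty string): either it has an ε-production, or it has a production whose right-hand side consists entirely of nullable non-terminals.

ε-productions: L → ε
So L is immediately nullable.
Y → L: every symbol on the right is nullable, so Y is nullable too.
Every non-terminal is now nullable.
Nullable = { 'L', 'Y' }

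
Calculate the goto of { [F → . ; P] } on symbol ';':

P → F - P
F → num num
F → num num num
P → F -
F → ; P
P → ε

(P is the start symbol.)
{ [F → . ; P], [F → . num num num], [F → . num num], [F → ; . P], [P → . F - P], [P → . F -], [P → .] }

GOTO(I, ';') = CLOSURE({ [A → αX.β] : [A → α.Xβ] ∈ I, X = ';' })

Items with dot before ';', with the dot advanced:
  [F → . ; P] → [F → ; . P]
Closure of the advanced items:
  [F → ; . P] has the dot before P: add [P → . F - P], [P → . F -], [P → .]
  [P → . F - P] has the dot before F: add [F → . num num], [F → . num num num], [F → . ; P]

GOTO = { [F → . ; P], [F → . num num num], [F → . num num], [F → ; . P], [P → . F - P], [P → . F -], [P → .] }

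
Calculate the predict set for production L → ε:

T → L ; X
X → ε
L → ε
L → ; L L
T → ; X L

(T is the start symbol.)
{ $, ';' }

PREDICT(L → ε) = (FIRST(RHS) \ {ε}) ∪ (FOLLOW(L) if ε ∈ FIRST(RHS), i.e. RHS ⇒* ε)
The right-hand side is ε (FIRST(ε) = { ε }), so the predict set is FOLLOW(L) = { $, ';' }
PREDICT(L → ε) = { $, ';' }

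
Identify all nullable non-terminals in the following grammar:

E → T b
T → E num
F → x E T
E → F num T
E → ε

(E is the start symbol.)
ε-productions: E → ε
So E is immediately nullable.
No further non-terminal can be added: every production for the remaining non-terminals contains a terminal or a non-nullable non-terminal.
Nullable = { 'E' }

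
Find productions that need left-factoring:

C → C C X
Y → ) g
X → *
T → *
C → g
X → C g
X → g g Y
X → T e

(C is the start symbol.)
No, left-factoring is not needed

Left-factoring is needed when two productions for the same non-terminal
share a common prefix on the right-hand side.

Productions for C:
  C → C C X
  C → g
Productions for X:
  X → *
  X → C g
  X → g g Y
  X → T e

No common prefixes found.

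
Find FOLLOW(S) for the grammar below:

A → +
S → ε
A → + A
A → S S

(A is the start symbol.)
{ $ }

In A → S S: S is followed by S, add FIRST(S) \ {ε} = { }
  S is nullable, so also add FOLLOW(A)
In A → S S: S is at the end, add FOLLOW(A)

The FOLLOW sets referred to above (computed the same way, to a fixed point):
  FOLLOW(A) = { $ }

Taking the union: FOLLOW(S) = { $ }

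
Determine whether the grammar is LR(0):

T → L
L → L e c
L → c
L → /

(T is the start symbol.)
No. Shift-reduce conflict between [T → L .] and [L → L . e c]

Augment with T' → T and build the canonical LR(0) collection (I0 = CLOSURE({[T' → . T]}), then GOTO on every symbol after a dot until no new states appear). It has 7 states:
  I0: { [L → . /], [L → . L e c], [L → . c], [T → . L], [T' → . T] }  — shift
  I1: { [L → / .] }  — reduce
  I2: { [L → L . e c], [T → L .] }  — shift, reduce
  I3: { [T' → T .] }  — accept
  I4: { [L → c .] }  — reduce
  I5: { [L → L e . c] }  — shift
  I6: { [L → L e c .] }  — reduce

Conflict in state I2:
  Shift-reduce conflict between [T → L .] and [L → L . e c]
So the grammar is NOT LR(0).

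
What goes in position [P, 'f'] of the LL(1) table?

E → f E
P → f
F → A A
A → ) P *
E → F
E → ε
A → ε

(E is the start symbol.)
To find M[P, 'f'], we find productions for P where 'f' is in the predict set (PREDICT(N → α) = (FIRST(α) \ {ε}) ∪ (FOLLOW(N) if α ⇒* ε)).

P → f: PREDICT = { 'f' }
  'f' is in predict set, so this production goes in M[P, 'f']

M[P, 'f'] = P → f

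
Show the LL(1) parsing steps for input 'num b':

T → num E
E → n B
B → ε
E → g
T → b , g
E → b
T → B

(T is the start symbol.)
LL(1) parsing maintains a stack (initially the start symbol over $) and the input. At each step: if the stack top is a terminal, match it against the current input token; if it is a non-terminal N, replace it with the RHS of M[N, lookahead] (the unique production whose predict set contains the lookahead).

Stack is shown with the top on the left.

Stack    Input    Action
------------------------
T $      num b $  output T → num E
num E $  num b $  match 'num'
E $      b $      output E → b
b $      b $      match 'b'
$        $        accept

The string is accepted.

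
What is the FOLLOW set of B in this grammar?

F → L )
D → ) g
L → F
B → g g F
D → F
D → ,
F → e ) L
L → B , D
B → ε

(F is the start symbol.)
In L → B , D: B is followed by ',' D, add FIRST(',' D) \ {ε} = { ',' }

Taking the union: FOLLOW(B) = { ',' }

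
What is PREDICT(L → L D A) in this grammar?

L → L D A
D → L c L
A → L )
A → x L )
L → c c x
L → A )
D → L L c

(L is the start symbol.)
PREDICT(L → L D A) = (FIRST(RHS) \ {ε}) ∪ (FOLLOW(L) if ε ∈ FIRST(RHS), i.e. RHS ⇒* ε)
FIRST(L) = { 'c', 'x' }
FIRST(L D A) = { 'c', 'x' }
ε ∉ FIRST(L D A), so FOLLOW(L) is not added.
PREDICT(L → L D A) = { 'c', 'x' }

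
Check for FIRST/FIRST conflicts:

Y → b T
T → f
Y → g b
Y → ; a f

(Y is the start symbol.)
No FIRST/FIRST conflicts.

Productions for Y:
  Y → b T: FIRST = { 'b' }
  Y → g b: FIRST = { 'g' }
  Y → ; a f: FIRST = { ';' }
T has only one production, so no FIRST/FIRST conflict is possible there.

All alternatives of each non-terminal have pairwise disjoint FIRST sets.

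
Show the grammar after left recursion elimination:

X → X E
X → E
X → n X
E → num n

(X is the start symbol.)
X is directly left-recursive. The standard transformation for
  A → A α₁ | ... | A α_m | β₁ | ... | β_n
is
  A  → β₁ A' | ... | β_n A'
  A' → α₁ A' | ... | α_m A' | ε

X → E becomes X → E X'
X → n X becomes X → n X X'
X → X E becomes X' → E X'
Add X' → ε

Productions for other non-terminals are unchanged:
  E → num n

Resulting grammar:
X → E X'
X → n X X'
X' → E X'
X' → ε
E → num n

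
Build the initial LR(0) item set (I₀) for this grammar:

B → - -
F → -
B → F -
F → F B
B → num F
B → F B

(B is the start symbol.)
{ [B → . - -], [B → . F -], [B → . F B], [B → . num F], [B' → . B], [F → . -], [F → . F B] }

First, augment the grammar with B' → B
I₀ = CLOSURE({ [B' → . B] }):
  [B' → . B] has the dot before B: add [B → . - -], [B → . F -], [B → . num F], [B → . F B]
  [B → . F -] has the dot before F: add [F → . -], [F → . F B]
No further items can be added.

I₀ = { [B → . - -], [B → . F -], [B → . F B], [B → . num F], [B' → . B], [F → . -], [F → . F B] }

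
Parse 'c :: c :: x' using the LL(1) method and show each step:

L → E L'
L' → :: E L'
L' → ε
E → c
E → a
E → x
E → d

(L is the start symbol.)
LL(1) parsing maintains a stack (initially the start symbol over $) and the input. At each step: if the stack top is a terminal, match it against the current input token; if it is a non-terminal N, replace it with the RHS of M[N, lookahead] (the unique production whose predict set contains the lookahead).

Stack is shown with the top on the left.

Stack      Input          Action
--------------------------------
L $        c :: c :: x $  output L → E L'
E L' $     c :: c :: x $  output E → c
c L' $     c :: c :: x $  match 'c'
L' $       :: c :: x $    output L' → :: E L'
:: E L' $  :: c :: x $    match '::'
E L' $     c :: x $       output E → c
c L' $     c :: x $       match 'c'
L' $       :: x $         output L' → :: E L'
:: E L' $  :: x $         match '::'
E L' $     x $            output E → x
x L' $     x $            match 'x'
L' $       $              output L' → ε
$          $              accept

The string is accepted.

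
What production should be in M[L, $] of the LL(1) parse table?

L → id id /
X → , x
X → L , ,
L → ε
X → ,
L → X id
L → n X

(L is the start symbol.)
To find M[L, $], we find productions for L where $ is in the predict set (PREDICT(N → α) = (FIRST(α) \ {ε}) ∪ (FOLLOW(N) if α ⇒* ε)).

Relevant sets:
  FIRST(X) = { ',', 'id', 'n' }
  FOLLOW(L) = { $, ',' }

L → id id /: PREDICT = { 'id' }
L → ε: PREDICT = { $, ',' }
  $ is in predict set, so this production goes in M[L, $]
L → X id: PREDICT = { ',', 'id', 'n' }
L → n X: PREDICT = { 'n' }

M[L, $] = L → ε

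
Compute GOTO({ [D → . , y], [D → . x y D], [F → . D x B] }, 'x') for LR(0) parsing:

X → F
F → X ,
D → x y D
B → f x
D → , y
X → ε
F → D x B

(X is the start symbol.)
{ [D → x . y D] }

GOTO(I, 'x') = CLOSURE({ [A → αX.β] : [A → α.Xβ] ∈ I, X = 'x' })

Items with dot before 'x', with the dot advanced:
  [D → . x y D] → [D → x . y D]
Closure adds nothing (no advanced item has the dot before a non-terminal).

GOTO = { [D → x . y D] }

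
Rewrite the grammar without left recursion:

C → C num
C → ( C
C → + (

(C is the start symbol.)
C → ( C C'
C → + ( C'
C' → num C'
C' → ε

C is directly left-recursive. The standard transformation for
  A → A α₁ | ... | A α_m | β₁ | ... | β_n
is
  A  → β₁ A' | ... | β_n A'
  A' → α₁ A' | ... | α_m A' | ε

C → ( C becomes C → ( C C'
C → + ( becomes C → + ( C'
C → C num becomes C' → num C'
Add C' → ε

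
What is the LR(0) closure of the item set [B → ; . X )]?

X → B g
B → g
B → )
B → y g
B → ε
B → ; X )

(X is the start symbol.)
To compute CLOSURE, for each item [A → α.Bβ] where B is a non-terminal, add [B → .γ] for all productions B → γ; repeat for the newly added items until nothing changes.

Start with: [B → ; . X )]
  [B → ; . X )] has the dot before X: add [X → . B g]
  [X → . B g] has the dot before B: add [B → . g], [B → . )], [B → . y g], [B → .], [B → . ; X )]
No further items can be added.

CLOSURE = { [B → . )], [B → . ; X )], [B → . g], [B → . y g], [B → .], [B → ; . X )], [X → . B g] }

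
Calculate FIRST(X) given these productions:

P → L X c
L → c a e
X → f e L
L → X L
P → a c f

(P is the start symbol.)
From X → f e L:
  - f is a terminal: add 'f' and stop

Collecting: FIRST(X) = { 'f' }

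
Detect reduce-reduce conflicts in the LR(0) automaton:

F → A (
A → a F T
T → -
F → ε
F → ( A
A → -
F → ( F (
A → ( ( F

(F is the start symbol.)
No reduce-reduce conflicts

Augment with F' → F and build the canonical LR(0) collection (I0 = CLOSURE({[F' → . F]}), then GOTO on every symbol after a dot until no new states appear). It has 15 states:
  I0: { [A → . ( ( F], [A → . -], [A → . a F T], [F → . ( A], [F → . ( F (], [F → . A (], [F → .], [F' → . F] }  — shift, reduce
  I1: { [A → ( . ( F], [A → . ( ( F], [A → . -], [A → . a F T], [F → ( . A], [F → ( . F (], [F → . ( A], [F → . ( F (], [F → . A (], [F → .] }  — shift, reduce
  I2: { [A → - .] }  — reduce
  I3: { [F → A . (] }  — shift
  I4: { [F' → F .] }  — accept
  I5: { [A → . ( ( F], [A → . -], [A → . a F T], [A → a . F T], [F → . ( A], [F → . ( F (], [F → . A (], [F → .] }  — shift, reduce
  I6: { [A → a F . T], [T → . -] }  — shift
  I7: { [T → - .] }  — reduce
  I8: { [A → a F T .] }  — reduce
  I9: { [F → A ( .] }  — reduce
  I10: { [A → ( ( . F], [A → ( . ( F], [A → . ( ( F], [A → . -], [A → . a F T], [F → ( . A], [F → ( . F (], [F → . ( A], [F → . ( F (], [F → . A (], [F → .] }  — shift, reduce
  I11: { [F → ( A .], [F → A . (] }  — shift, reduce
  I12: { [F → ( F . (] }  — shift
  I13: { [F → ( F ( .] }  — reduce
  I14: { [A → ( ( F .], [F → ( F . (] }  — shift, reduce

No state contains more than one complete item.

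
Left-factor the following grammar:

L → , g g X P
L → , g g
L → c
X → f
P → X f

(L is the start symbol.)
L → , g g L'
L' → X P
L' → ε
L → c
X → f
P → X f

Left-factoring transforms A → αβ₁ | αβ₂ into A → αA' and A' → β₁ | β₂
(α is the longest common prefix among the alternatives). Repeat until
no nonterminal has two alternatives with a common prefix.

Round 1: L has alternatives sharing prefix ', g g'. Introduce L': L → , g g L'
  Add: L' → X P
  Add: L' → ε

No remaining common prefixes — done.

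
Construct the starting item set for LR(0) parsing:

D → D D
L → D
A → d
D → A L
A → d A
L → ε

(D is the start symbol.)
First, augment the grammar with D' → D
I₀ = CLOSURE({ [D' → . D] }):
  [D' → . D] has the dot before D: add [D → . D D], [D → . A L]
  [D → . A L] has the dot before A: add [A → . d], [A → . d A]
No further items can be added.

I₀ = { [A → . d A], [A → . d], [D → . A L], [D → . D D], [D' → . D] }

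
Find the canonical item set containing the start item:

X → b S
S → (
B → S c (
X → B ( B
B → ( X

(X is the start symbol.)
{ [B → . ( X], [B → . S c (], [S → . (], [X → . B ( B], [X → . b S], [X' → . X] }

First, augment the grammar with X' → X
I₀ = CLOSURE({ [X' → . X] }):
  [X' → . X] has the dot before X: add [X → . b S], [X → . B ( B]
  [X → . B ( B] has the dot before B: add [B → . S c (], [B → . ( X]
  [B → . S c (] has the dot before S: add [S → . (]
No further items can be added.

I₀ = { [B → . ( X], [B → . S c (], [S → . (], [X → . B ( B], [X → . b S], [X' → . X] }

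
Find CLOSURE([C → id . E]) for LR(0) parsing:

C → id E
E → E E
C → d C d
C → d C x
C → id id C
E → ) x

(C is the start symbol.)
{ [C → id . E], [E → . ) x], [E → . E E] }

To compute CLOSURE, for each item [A → α.Bβ] where B is a non-terminal, add [B → .γ] for all productions B → γ; repeat for the newly added items until nothing changes.

Start with: [C → id . E]
  [C → id . E] has the dot before E: add [E → . E E], [E → . ) x]
No further items can be added.

CLOSURE = { [C → id . E], [E → . ) x], [E → . E E] }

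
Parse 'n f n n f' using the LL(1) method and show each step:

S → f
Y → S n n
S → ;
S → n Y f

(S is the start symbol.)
LL(1) parsing maintains a stack (initially the start symbol over $) and the input. At each step: if the stack top is a terminal, match it against the current input token; if it is a non-terminal N, replace it with the RHS of M[N, lookahead] (the unique production whose predict set contains the lookahead).

Stack is shown with the top on the left.

Stack      Input        Action
------------------------------
S $        n f n n f $  output S → n Y f
n Y f $    n f n n f $  match 'n'
Y f $      f n n f $    output Y → S n n
S n n f $  f n n f $    output S → f
f n n f $  f n n f $    match 'f'
n n f $    n n f $      match 'n'
n f $      n f $        match 'n'
f $        f $          match 'f'
$          $            accept

The string is accepted.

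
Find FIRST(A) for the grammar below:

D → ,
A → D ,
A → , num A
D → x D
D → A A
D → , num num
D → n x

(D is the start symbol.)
To compute FIRST(A), examine every production with A on the left-hand side, reading each right-hand side left to right until a non-nullable symbol is reached.

FIRST sets of the other non-terminals involved (by the same procedure, iterated to a fixed point):
  FIRST(D) = { ',', 'n', 'x' }

From A → D ,:
  - D is a non-terminal: add FIRST(D) \ {ε} = { ',', 'n', 'x' }
    D is not nullable, so stop
From A → , num A:
  - ',' is a terminal: add ',' and stop

Collecting: FIRST(A) = { ',', 'n', 'x' }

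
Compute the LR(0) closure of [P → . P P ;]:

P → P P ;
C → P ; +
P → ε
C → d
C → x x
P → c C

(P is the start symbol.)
To compute CLOSURE, for each item [A → α.Bβ] where B is a non-terminal, add [B → .γ] for all productions B → γ; repeat for the newly added items until nothing changes.

Start with: [P → . P P ;]
  [P → . P P ;] has the dot before P: add [P → .], [P → . c C]
No further items can be added.

CLOSURE = { [P → . P P ;], [P → . c C], [P → .] }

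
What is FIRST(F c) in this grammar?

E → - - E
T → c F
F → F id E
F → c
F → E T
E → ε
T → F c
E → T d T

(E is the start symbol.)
{ '-', 'c' }

FIRST sets of the non-terminals involved (from the grammar, by fixed-point iteration):
  FIRST(F) = { '-', 'c' }

To compute FIRST(F c), process the symbols left to right:
Symbol F is a non-terminal. Add FIRST(F) \ {ε} = { '-', 'c' }
F is not nullable (ε ∉ FIRST(F)), so stop here.
FIRST(F c) = { '-', 'c' }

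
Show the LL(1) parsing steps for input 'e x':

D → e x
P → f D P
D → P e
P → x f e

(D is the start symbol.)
LL(1) parsing maintains a stack (initially the start symbol over $) and the input. At each step: if the stack top is a terminal, match it against the current input token; if it is a non-terminal N, replace it with the RHS of M[N, lookahead] (the unique production whose predict set contains the lookahead).

Stack is shown with the top on the left.

Stack  Input  Action
--------------------
D $    e x $  output D → e x
e x $  e x $  match 'e'
x $    x $    match 'x'
$      $      accept

The string is accepted.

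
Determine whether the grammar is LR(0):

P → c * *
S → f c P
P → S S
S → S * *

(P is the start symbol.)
No. Shift-reduce conflict between [P → S S .] and [S → S . * *]

A grammar is LR(0) if no state in the canonical LR(0) collection has:
  - both a shift item (dot before a terminal) and a complete item (shift-reduce conflict), or
  - two or more complete items (reduce-reduce conflict; the accept item [P' → P .] counts as a complete item here).

Augment with P' → P and build the canonical LR(0) collection (I0 = CLOSURE({[P' → . P]}), then GOTO on every symbol after a dot until no new states appear). It has 12 states:
  I0: { [P → . S S], [P → . c * *], [P' → . P], [S → . S * *], [S → . f c P] }  — shift
  I1: { [P' → P .] }  — accept
  I2: { [P → S . S], [S → . S * *], [S → . f c P], [S → S . * *] }  — shift
  I3: { [P → c . * *] }  — shift
  I4: { [S → f . c P] }  — shift
  I5: { [P → . S S], [P → . c * *], [S → . S * *], [S → . f c P], [S → f c . P] }  — shift
  I6: { [S → f c P .] }  — reduce
  I7: { [P → c * . *] }  — shift
  I8: { [P → c * * .] }  — reduce
  I9: { [S → S * . *] }  — shift
  I10: { [P → S S .], [S → S . * *] }  — shift, reduce
  I11: { [S → S * * .] }  — reduce

Conflict in state I10:
  Shift-reduce conflict between [P → S S .] and [S → S . * *]
So the grammar is NOT LR(0).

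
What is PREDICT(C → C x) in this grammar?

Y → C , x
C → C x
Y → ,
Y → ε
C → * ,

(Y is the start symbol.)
PREDICT(C → C x) = (FIRST(RHS) \ {ε}) ∪ (FOLLOW(C) if ε ∈ FIRST(RHS), i.e. RHS ⇒* ε)
FIRST(C) = { '*' }
FIRST(C x) = { '*' }
ε ∉ FIRST(C x), so FOLLOW(C) is not added.
PREDICT(C → C x) = { '*' }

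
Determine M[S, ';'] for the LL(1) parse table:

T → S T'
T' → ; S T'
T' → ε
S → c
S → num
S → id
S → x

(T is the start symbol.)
To find M[S, ';'], we find productions for S where ';' is in the predict set (PREDICT(N → α) = (FIRST(α) \ {ε}) ∪ (FOLLOW(N) if α ⇒* ε)).

S → c: PREDICT = { 'c' }
S → num: PREDICT = { 'num' }
S → id: PREDICT = { 'id' }
S → x: PREDICT = { 'x' }

M[S, ';'] is empty (no production applies)

Answer: Empty (error entry)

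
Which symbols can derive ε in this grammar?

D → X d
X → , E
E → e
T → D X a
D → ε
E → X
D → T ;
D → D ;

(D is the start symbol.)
{ 'D' }

ε-productions: D → ε
So D is immediately nullable.
No further non-terminal can be added: every production for the remaining non-terminals contains a terminal or a non-nullable non-terminal.
Nullable = { 'D' }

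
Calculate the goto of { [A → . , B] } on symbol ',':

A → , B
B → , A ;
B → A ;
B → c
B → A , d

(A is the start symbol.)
GOTO(I, ',') = CLOSURE({ [A → αX.β] : [A → α.Xβ] ∈ I, X = ',' })

Items with dot before ',', with the dot advanced:
  [A → . , B] → [A → , . B]
Closure of the advanced items:
  [A → , . B] has the dot before B: add [B → . , A ;], [B → . A ;], [B → . c], [B → . A , d]
  [B → . A ;] has the dot before A: add [A → . , B]

GOTO = { [A → , . B], [A → . , B], [B → . , A ;], [B → . A , d], [B → . A ;], [B → . c] }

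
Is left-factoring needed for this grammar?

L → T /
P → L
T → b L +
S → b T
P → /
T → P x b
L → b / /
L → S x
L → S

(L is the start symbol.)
Yes, L has productions with common prefix 'S'

Left-factoring is needed when two productions for the same non-terminal
share a common prefix on the right-hand side.

Productions for L:
  L → T /
  L → b / /
  L → S x
  L → S
Productions for P:
  P → L
  P → /
Productions for T:
  T → b L +
  T → P x b

Found common prefix 'S' in productions for L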